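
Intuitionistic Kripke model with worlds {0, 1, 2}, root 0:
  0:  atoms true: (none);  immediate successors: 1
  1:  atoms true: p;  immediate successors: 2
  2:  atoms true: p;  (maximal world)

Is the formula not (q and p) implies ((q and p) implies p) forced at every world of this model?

0 forces not (q and p) implies ((q and p) implies p): every world accessible from 0 that forces not (q and p) (namely 0, 1, 2) also forces (q and p) implies p.
Since the root 0 forces not (q and p) implies ((q and p) implies p) and forcing is persistent (monotone upward), every world forces it.

Yes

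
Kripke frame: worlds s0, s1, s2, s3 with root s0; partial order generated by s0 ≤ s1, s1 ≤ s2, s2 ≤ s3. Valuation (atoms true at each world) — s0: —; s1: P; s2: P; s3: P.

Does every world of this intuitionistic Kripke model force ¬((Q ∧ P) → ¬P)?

No

Not every world: s0 ⊮ ¬((Q ∧ P) → ¬P).
s0 ⊮ ¬((Q ∧ P) → ¬P) since s0 is accessible from s0 and s0 ⊩ (Q ∧ P) → ¬P.
s0 ⊩ (Q ∧ P) → ¬P vacuously: no world accessible from s0 forces the antecedent Q ∧ P.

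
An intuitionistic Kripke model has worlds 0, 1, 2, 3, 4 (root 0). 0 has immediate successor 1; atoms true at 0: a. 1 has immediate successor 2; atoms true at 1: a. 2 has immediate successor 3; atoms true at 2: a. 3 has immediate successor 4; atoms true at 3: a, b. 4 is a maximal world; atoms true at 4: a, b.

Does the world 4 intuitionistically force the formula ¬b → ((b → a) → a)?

Yes

4 ⊩ ¬b → ((b → a) → a) vacuously: no world accessible from 4 forces the antecedent ¬b.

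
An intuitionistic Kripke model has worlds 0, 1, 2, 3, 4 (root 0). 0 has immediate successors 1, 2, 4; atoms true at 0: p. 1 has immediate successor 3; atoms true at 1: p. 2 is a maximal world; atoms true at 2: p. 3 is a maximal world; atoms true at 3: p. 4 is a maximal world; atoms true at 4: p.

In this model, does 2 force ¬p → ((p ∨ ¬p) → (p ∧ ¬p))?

Yes

2 ⊩ ¬p → ((p ∨ ¬p) → (p ∧ ¬p)) vacuously: no world accessible from 2 forces the antecedent ¬p.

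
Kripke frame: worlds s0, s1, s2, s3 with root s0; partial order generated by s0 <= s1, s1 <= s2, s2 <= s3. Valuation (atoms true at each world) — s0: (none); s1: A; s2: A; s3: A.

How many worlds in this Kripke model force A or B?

3

s0: does not force it — s0 does not force A or B: neither disjunct is forced at s0.
s1: forces it.
s2: forces it.
s3: forces it.
Worlds forcing the formula: {s1, s2, s3}.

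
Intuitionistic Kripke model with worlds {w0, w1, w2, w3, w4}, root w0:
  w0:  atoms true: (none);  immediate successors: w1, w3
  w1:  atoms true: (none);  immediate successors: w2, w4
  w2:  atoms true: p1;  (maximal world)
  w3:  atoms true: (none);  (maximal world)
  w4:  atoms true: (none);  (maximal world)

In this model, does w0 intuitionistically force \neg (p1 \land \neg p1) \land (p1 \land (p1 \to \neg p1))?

No

w0 \nVdash \neg (p1 \land \neg p1) \land (p1 \land (p1 \to \neg p1)) since w0 fails p1 \land (p1 \to \neg p1).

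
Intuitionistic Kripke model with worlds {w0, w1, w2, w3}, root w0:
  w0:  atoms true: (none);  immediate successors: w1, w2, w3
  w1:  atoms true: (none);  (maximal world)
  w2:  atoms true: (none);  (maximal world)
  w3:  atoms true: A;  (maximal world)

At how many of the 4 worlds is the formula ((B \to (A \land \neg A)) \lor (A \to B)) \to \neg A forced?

2

w0: does not force it — w0 \nVdash ((B \to (A \land \neg A)) \lor (A \to B)) \to \neg A: already at w0 itself, w0 \Vdash (B \to (A \land \neg A)) \lor (A \to B) but w0 \nVdash \neg A.
w1: forces it.
w2: forces it.
w3: does not force it — w3 \nVdash ((B \to (A \land \neg A)) \lor (A \to B)) \to \neg A: already at w3 itself, w3 \Vdash (B \to (A \land \neg A)) \lor (A \to B) but w3 \nVdash \neg A.
Worlds forcing the formula: {w1, w2}.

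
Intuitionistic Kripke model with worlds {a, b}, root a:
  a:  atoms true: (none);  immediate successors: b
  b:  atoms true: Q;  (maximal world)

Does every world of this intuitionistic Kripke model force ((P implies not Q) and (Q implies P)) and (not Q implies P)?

Not every world: a does not force ((P implies not Q) and (Q implies P)) and (not Q implies P).
a does not force ((P implies not Q) and (Q implies P)) and (not Q implies P) since a fails (P implies not Q) and (Q implies P).

No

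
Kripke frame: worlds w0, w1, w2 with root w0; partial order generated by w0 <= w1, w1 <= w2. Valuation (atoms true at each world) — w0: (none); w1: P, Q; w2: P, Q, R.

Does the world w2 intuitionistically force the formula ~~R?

w2 ||- ~~R: no world accessible from w2 forces ~R.

Yes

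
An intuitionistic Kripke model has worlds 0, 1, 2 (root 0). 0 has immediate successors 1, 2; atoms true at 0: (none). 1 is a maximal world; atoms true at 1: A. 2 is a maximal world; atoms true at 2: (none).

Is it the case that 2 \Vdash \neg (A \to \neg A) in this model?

No

2 \nVdash \neg (A \to \neg A) since 2 is accessible from 2 and 2 \Vdash A \to \neg A.
2 \Vdash A \to \neg A vacuously: no world accessible from 2 forces the antecedent A.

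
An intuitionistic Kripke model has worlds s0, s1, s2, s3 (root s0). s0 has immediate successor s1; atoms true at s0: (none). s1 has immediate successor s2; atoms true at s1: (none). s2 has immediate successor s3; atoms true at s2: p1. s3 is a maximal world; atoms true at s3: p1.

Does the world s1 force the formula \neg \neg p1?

Yes

s1 \Vdash \neg \neg p1: no world accessible from s1 forces \neg p1.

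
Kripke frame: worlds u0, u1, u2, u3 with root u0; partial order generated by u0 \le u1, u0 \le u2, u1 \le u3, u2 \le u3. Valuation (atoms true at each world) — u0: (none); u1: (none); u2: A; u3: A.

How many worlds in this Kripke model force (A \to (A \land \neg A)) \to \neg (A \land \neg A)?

4

u0: forces it.
u1: forces it.
u2: forces it.
u3: forces it.
Worlds forcing the formula: {u0, u1, u2, u3}.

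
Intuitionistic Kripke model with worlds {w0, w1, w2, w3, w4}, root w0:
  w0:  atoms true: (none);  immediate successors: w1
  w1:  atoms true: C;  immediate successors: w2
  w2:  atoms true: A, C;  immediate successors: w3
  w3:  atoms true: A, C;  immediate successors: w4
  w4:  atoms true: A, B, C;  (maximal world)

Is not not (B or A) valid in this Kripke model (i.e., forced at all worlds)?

w0 forces not not (B or A): no world accessible from w0 forces not (B or A).
Since the root w0 forces not not (B or A) and forcing is persistent (monotone upward), every world forces it.

Yes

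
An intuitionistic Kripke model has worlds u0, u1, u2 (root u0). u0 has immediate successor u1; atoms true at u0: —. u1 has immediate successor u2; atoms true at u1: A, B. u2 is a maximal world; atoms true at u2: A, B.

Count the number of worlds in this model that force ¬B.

0

u0: does not force it — u0 ⊮ ¬B since u1 is accessible from u0 and u1 ⊩ B.
u1: does not force it.
u2: does not force it.
Worlds forcing the formula: { }.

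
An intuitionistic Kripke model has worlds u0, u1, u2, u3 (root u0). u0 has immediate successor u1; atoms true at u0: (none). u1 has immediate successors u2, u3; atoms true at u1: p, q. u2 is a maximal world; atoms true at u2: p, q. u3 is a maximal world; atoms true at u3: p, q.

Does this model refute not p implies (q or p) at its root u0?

u0 forces not p implies (q or p) vacuously: no world accessible from u0 forces the antecedent not p.
So the root u0 forces not p implies (q or p); the model is not a countermodel.

No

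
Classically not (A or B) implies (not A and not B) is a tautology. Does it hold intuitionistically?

This is a constructively valid De Morgan direction (negated disjunction to conjunction of negations), which is intuitionistically derivable.
From not (A or B): if A held then A or B would, contradiction — so not A; similarly not B.

Yes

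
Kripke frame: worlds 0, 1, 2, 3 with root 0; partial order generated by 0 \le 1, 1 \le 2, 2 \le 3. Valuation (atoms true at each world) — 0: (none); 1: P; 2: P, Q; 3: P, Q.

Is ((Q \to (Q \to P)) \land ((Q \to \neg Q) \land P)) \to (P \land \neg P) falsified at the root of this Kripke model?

No

0 \Vdash ((Q \to (Q \to P)) \land ((Q \to \neg Q) \land P)) \to (P \land \neg P) vacuously: no world accessible from 0 forces the antecedent (Q \to (Q \to P)) \land ((Q \to \neg Q) \land P).
So the root 0 forces ((Q \to (Q \to P)) \land ((Q \to \neg Q) \land P)) \to (P \land \neg P); the model is not a countermodel.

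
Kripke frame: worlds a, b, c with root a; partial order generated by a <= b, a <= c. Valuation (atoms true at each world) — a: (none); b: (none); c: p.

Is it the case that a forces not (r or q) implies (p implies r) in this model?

a does not force not (r or q) implies (p implies r): already at a itself, a forces not (r or q) but a does not force p implies r.
a does not force p implies r: at the accessible world c, c forces p but c does not force r.
c lacks atom r, so c does not force r.

No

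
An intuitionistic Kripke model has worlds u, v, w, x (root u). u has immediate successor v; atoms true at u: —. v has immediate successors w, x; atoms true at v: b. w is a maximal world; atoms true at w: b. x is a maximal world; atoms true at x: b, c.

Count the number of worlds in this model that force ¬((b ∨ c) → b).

u: does not force it — u ⊮ ¬((b ∨ c) → b) since u is accessible from u and u ⊩ (b ∨ c) → b.
v: does not force it — v ⊮ ¬((b ∨ c) → b) since v is accessible from v and v ⊩ (b ∨ c) → b.
w: does not force it.
x: does not force it.
Worlds forcing the formula: { }.

0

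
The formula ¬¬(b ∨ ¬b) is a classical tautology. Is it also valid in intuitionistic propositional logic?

Yes

This is the double negation of excluded middle, which is intuitionistically derivable.
Assuming ¬(b ∨ ¬b): from b we'd get b ∨ ¬b, so ¬b; but then b ∨ ¬b again — contradiction. Hence ¬¬(b ∨ ¬b).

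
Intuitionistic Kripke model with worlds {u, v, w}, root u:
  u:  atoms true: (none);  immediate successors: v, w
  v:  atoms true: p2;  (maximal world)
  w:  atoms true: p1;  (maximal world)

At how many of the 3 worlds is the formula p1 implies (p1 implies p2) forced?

1

u: does not force it — u does not force p1 implies (p1 implies p2): at the accessible world w, w forces p1 but w does not force p1 implies p2.
v: forces it.
w: does not force it — w does not force p1 implies (p1 implies p2): already at w itself, w forces p1 but w does not force p1 implies p2.
Worlds forcing the formula: {v}.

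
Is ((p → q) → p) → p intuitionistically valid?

No

This is Peirce's law, which is not intuitionistically valid.
A Kripke countermodel: worlds u, v; order generated by u ≤ v; atoms true at each world — u:{}; v:{p}.
u ⊮ ((p → q) → p) → p: already at u itself, u ⊩ (p → q) → p but u ⊮ p.
u lacks atom p, so u ⊮ p.
So the root u does not force the formula.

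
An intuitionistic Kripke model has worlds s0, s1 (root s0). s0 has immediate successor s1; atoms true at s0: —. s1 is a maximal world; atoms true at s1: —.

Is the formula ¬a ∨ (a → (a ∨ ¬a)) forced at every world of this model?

Yes

s0 ⊩ ¬a ∨ (a → (a ∨ ¬a)) via the disjunct ¬a.
Since the root s0 forces ¬a ∨ (a → (a ∨ ¬a)) and forcing is persistent (monotone upward), every world forces it.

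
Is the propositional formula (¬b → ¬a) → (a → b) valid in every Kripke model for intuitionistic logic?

This is the converse of contraposition, which is not intuitionistically valid.
A Kripke countermodel: worlds w0, w1; order generated by w0 ≤ w1; atoms true at each world — w0:{a}; w1:{a,b}.
w0 ⊮ (¬b → ¬a) → (a → b): already at w0 itself, w0 ⊩ ¬b → ¬a but w0 ⊮ a → b.
w0 ⊮ a → b: already at w0 itself, w0 ⊩ a but w0 ⊮ b.
w0 lacks atom b, so w0 ⊮ b.
So the root w0 does not force the formula.

No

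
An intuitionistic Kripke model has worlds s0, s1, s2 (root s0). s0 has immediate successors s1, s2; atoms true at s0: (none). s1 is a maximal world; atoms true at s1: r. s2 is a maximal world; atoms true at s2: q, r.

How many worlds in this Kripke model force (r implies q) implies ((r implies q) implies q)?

3

s0: forces it.
s1: forces it.
s2: forces it.
Worlds forcing the formula: {s0, s1, s2}.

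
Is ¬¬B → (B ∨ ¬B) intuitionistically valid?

This is a variant of double-negation elimination (deriving excluded middle from double negation), which is not intuitionistically valid.
A Kripke countermodel: worlds a, b; order generated by a ≤ b; atoms true at each world — a:{}; b:{B}.
a ⊮ ¬¬B → (B ∨ ¬B): already at a itself, a ⊩ ¬¬B but a ⊮ B ∨ ¬B.
a ⊮ B ∨ ¬B: neither disjunct is forced at a.
a lacks atom B, so a ⊮ B.
So the root a does not force the formula.

No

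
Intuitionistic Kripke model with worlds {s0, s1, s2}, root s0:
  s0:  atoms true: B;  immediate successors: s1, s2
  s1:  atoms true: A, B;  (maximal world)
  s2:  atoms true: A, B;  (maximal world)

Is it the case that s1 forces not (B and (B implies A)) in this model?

No

s1 does not force not (B and (B implies A)) since s1 is accessible from s1 and s1 forces B and (B implies A).
s1 forces B and (B implies A) since s1 forces both conjuncts.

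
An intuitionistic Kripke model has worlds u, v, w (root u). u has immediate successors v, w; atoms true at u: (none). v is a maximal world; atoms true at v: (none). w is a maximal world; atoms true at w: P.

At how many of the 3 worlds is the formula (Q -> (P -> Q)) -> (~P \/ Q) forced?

u: does not force it — u ||-/- (Q -> (P -> Q)) -> (~P \/ Q): already at u itself, u ||- Q -> (P -> Q) but u ||-/- ~P \/ Q.
v: forces it.
w: does not force it — w ||-/- (Q -> (P -> Q)) -> (~P \/ Q): already at w itself, w ||- Q -> (P -> Q) but w ||-/- ~P \/ Q.
Worlds forcing the formula: {v}.

1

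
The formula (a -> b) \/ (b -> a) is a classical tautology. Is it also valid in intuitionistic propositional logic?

No

This is the Gödel–Dummett linearity axiom, which is not intuitionistically valid.
A Kripke countermodel: worlds 0, 1, 2; order generated by 0 <= 1, 0 <= 2; atoms true at each world — 0:{}; 1:{a}; 2:{b}.
0 ||-/- (a -> b) \/ (b -> a): neither disjunct is forced at 0.
0 ||-/- a -> b: at the accessible world 1, 1 ||- a but 1 ||-/- b.
1 lacks atom b, so 1 ||-/- b.
So the root 0 does not force the formula.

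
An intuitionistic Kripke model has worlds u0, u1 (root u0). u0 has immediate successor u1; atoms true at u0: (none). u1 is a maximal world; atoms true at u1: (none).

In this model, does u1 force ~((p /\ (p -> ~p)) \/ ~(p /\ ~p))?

u1 ||-/- ~((p /\ (p -> ~p)) \/ ~(p /\ ~p)) since u1 is accessible from u1 and u1 ||- (p /\ (p -> ~p)) \/ ~(p /\ ~p).
u1 ||- (p /\ (p -> ~p)) \/ ~(p /\ ~p) via the disjunct ~(p /\ ~p).

No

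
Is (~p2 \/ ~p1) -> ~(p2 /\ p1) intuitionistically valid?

Yes

This is a constructively valid De Morgan direction (disjunction of negations to negated conjunction), which is intuitionistically derivable.
If ~p2 holds at a world then no accessible world forces p2, hence none forces p2 /\ p1; likewise for ~p1.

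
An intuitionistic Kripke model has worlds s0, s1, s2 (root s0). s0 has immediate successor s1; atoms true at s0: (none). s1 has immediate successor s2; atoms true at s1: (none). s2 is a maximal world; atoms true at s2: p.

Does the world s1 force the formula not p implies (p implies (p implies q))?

Yes

s1 forces not p implies (p implies (p implies q)) vacuously: no world accessible from s1 forces the antecedent not p.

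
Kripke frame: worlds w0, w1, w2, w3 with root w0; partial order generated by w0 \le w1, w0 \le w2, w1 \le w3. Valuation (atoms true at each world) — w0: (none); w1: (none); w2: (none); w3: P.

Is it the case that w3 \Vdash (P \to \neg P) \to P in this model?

Yes

w3 \Vdash (P \to \neg P) \to P vacuously: no world accessible from w3 forces the antecedent P \to \neg P.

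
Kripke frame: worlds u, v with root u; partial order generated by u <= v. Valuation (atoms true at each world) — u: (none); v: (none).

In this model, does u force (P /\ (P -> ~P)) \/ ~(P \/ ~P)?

No

u ||-/- (P /\ (P -> ~P)) \/ ~(P \/ ~P): neither disjunct is forced at u.
u ||-/- P /\ (P -> ~P) since u fails P.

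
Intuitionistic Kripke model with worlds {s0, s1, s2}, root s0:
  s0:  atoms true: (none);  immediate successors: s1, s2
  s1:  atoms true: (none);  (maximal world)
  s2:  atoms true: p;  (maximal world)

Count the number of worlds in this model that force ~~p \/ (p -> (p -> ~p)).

2

s0: does not force it — s0 ||-/- ~~p \/ (p -> (p -> ~p)): neither disjunct is forced at s0.
s1: forces it.
s2: forces it.
Worlds forcing the formula: {s1, s2}.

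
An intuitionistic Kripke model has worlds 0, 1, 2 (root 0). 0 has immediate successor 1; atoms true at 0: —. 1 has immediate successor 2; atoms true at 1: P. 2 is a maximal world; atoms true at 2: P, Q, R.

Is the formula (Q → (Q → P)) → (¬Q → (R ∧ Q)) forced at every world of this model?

0 ⊩ (Q → (Q → P)) → (¬Q → (R ∧ Q)): every world accessible from 0 that forces Q → (Q → P) (namely 0, 1, 2) also forces ¬Q → (R ∧ Q).
Since the root 0 forces (Q → (Q → P)) → (¬Q → (R ∧ Q)) and forcing is persistent (monotone upward), every world forces it.

Yes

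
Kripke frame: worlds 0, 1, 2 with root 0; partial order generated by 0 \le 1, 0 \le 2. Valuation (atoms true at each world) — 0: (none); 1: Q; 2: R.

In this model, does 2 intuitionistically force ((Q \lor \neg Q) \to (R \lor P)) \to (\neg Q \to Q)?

2 \nVdash ((Q \lor \neg Q) \to (R \lor P)) \to (\neg Q \to Q): already at 2 itself, 2 \Vdash (Q \lor \neg Q) \to (R \lor P) but 2 \nVdash \neg Q \to Q.
2 \nVdash \neg Q \to Q: already at 2 itself, 2 \Vdash \neg Q but 2 \nVdash Q.
2 lacks atom Q, so 2 \nVdash Q.

No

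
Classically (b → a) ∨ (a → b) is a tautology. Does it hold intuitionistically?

No

This is the Gödel–Dummett linearity axiom, which is not intuitionistically valid.
A Kripke countermodel: worlds 0, 1, 2; order generated by 0 ≤ 1, 0 ≤ 2; atoms true at each world — 0:{}; 1:{b}; 2:{a}.
0 ⊮ (b → a) ∨ (a → b): neither disjunct is forced at 0.
0 ⊮ b → a: at the accessible world 1, 1 ⊩ b but 1 ⊮ a.
1 lacks atom a, so 1 ⊮ a.
So the root 0 does not force the formula.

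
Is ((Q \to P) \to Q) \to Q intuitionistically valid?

This is Peirce's law, which is not intuitionistically valid.
A Kripke countermodel: worlds a, b; order generated by a \le b; atoms true at each world — a:{}; b:{Q}.
a \nVdash ((Q \to P) \to Q) \to Q: already at a itself, a \Vdash (Q \to P) \to Q but a \nVdash Q.
a lacks atom Q, so a \nVdash Q.
So the root a does not force the formula.

No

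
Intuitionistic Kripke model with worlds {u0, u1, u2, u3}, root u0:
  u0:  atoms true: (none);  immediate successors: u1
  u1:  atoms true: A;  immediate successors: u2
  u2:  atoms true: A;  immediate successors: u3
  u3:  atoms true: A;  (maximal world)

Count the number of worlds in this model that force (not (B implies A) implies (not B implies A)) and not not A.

4

u0: forces it.
u1: forces it.
u2: forces it.
u3: forces it.
Worlds forcing the formula: {u0, u1, u2, u3}.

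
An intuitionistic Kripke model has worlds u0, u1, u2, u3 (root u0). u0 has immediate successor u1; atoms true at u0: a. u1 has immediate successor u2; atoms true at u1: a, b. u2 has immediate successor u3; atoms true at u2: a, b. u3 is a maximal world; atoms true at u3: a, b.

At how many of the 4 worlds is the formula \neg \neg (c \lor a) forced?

u0: forces it.
u1: forces it.
u2: forces it.
u3: forces it.
Worlds forcing the formula: {u0, u1, u2, u3}.

4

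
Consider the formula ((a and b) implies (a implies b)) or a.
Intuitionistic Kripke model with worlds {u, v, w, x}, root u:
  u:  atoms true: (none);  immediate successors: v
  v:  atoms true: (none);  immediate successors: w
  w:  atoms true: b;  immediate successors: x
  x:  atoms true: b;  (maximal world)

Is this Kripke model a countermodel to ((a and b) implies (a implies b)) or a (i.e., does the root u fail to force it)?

u forces ((a and b) implies (a implies b)) or a via the disjunct (a and b) implies (a implies b).
So the root u forces ((a and b) implies (a implies b)) or a; the model is not a countermodel.

No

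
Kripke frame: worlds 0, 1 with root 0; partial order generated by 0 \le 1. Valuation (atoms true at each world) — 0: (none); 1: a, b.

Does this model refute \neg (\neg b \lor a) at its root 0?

Yes

0 \nVdash \neg (\neg b \lor a) since 1 is accessible from 0 and 1 \Vdash \neg b \lor a.
1 \Vdash \neg b \lor a via the disjunct a.
So the root 0 does not force \neg (\neg b \lor a); the model is a countermodel.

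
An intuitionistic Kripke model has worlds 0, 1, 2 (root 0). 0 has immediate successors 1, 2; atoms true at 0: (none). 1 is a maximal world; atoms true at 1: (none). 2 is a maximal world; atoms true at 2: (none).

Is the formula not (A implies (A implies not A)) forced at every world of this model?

Not every world: 0 does not force not (A implies (A implies not A)).
0 does not force not (A implies (A implies not A)) since 0 is accessible from 0 and 0 forces A implies (A implies not A).
0 forces A implies (A implies not A) vacuously: no world accessible from 0 forces the antecedent A.

No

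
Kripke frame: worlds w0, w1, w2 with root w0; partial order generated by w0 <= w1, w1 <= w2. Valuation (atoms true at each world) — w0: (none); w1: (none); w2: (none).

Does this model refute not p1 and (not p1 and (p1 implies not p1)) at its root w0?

w0 forces not p1 and (not p1 and (p1 implies not p1)) since w0 forces both conjuncts.
So the root w0 forces not p1 and (not p1 and (p1 implies not p1)); the model is not a countermodel.

No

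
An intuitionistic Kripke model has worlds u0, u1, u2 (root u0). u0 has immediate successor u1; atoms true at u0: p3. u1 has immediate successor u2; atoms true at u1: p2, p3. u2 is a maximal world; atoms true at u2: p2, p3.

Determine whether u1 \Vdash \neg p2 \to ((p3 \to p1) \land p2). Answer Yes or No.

u1 \Vdash \neg p2 \to ((p3 \to p1) \land p2) vacuously: no world accessible from u1 forces the antecedent \neg p2.

Yes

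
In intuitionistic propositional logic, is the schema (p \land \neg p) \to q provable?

Yes

This is an instance of ex falso quodlibet, which is intuitionistically derivable.
No world can force both p and \neg p, so the antecedent p \land \neg p is never forced and the implication holds vacuously at every world.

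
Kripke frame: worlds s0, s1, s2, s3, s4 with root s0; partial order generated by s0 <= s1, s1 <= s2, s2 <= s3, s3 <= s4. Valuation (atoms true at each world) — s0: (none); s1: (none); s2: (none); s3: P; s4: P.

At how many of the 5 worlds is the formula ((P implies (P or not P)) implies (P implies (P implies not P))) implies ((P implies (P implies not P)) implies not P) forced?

s0: forces it.
s1: forces it.
s2: forces it.
s3: forces it.
s4: forces it.
Worlds forcing the formula: {s0, s1, s2, s3, s4}.

5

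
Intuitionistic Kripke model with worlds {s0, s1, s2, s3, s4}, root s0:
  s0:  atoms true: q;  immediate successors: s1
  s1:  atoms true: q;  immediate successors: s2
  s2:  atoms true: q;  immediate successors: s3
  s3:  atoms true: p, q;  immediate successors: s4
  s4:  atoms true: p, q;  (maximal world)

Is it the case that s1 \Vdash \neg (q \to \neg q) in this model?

s1 \Vdash \neg (q \to \neg q): no world accessible from s1 forces q \to \neg q.

Yes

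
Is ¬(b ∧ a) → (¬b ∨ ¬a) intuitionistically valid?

This is the constructively invalid direction of De Morgan's law for conjunction, which is not intuitionistically valid.
A Kripke countermodel: worlds s0, s1, s2; order generated by s0 ≤ s1, s0 ≤ s2; atoms true at each world — s0:{}; s1:{b}; s2:{a}.
s0 ⊮ ¬(b ∧ a) → (¬b ∨ ¬a): already at s0 itself, s0 ⊩ ¬(b ∧ a) but s0 ⊮ ¬b ∨ ¬a.
s0 ⊮ ¬b ∨ ¬a: neither disjunct is forced at s0.
s0 ⊮ ¬b since s1 is accessible from s0 and s1 ⊩ b.
So the root s0 does not force the formula.

No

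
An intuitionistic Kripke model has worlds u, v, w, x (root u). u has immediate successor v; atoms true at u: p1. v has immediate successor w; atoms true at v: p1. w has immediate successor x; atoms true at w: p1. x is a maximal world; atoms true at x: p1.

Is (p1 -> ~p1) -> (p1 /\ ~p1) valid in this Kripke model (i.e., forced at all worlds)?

u ||- (p1 -> ~p1) -> (p1 /\ ~p1) vacuously: no world accessible from u forces the antecedent p1 -> ~p1.
Since the root u forces (p1 -> ~p1) -> (p1 /\ ~p1) and forcing is persistent (monotone upward), every world forces it.

Yes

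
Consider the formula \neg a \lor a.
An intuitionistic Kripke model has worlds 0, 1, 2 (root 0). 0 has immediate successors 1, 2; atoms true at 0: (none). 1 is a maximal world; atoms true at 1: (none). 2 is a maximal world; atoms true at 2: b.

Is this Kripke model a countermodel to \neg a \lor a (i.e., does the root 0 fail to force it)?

No

0 \Vdash \neg a \lor a via the disjunct \neg a.
So the root 0 forces \neg a \lor a; the model is not a countermodel.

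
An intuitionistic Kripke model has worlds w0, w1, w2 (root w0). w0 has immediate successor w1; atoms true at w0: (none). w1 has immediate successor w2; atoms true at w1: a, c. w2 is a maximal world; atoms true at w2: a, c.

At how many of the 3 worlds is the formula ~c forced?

0

w0: does not force it — w0 ||-/- ~c since w1 is accessible from w0 and w1 ||- c.
w1: does not force it — w1 ||-/- ~c since w1 is accessible from w1 and w1 ||- c.
w2: does not force it.
Worlds forcing the formula: { }.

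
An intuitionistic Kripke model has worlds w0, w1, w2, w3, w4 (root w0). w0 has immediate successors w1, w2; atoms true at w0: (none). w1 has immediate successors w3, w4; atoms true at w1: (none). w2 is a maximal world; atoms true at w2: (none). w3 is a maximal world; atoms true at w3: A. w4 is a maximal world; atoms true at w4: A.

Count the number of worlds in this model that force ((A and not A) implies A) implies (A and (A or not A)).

w0: does not force it — w0 does not force ((A and not A) implies A) implies (A and (A or not A)): already at w0 itself, w0 forces (A and not A) implies A but w0 does not force A and (A or not A).
w1: does not force it — w1 does not force ((A and not A) implies A) implies (A and (A or not A)): already at w1 itself, w1 forces (A and not A) implies A but w1 does not force A and (A or not A).
w2: does not force it — w2 does not force ((A and not A) implies A) implies (A and (A or not A)): already at w2 itself, w2 forces (A and not A) implies A but w2 does not force A and (A or not A).
w3: forces it.
w4: forces it.
Worlds forcing the formula: {w3, w4}.

2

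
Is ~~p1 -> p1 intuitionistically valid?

This is double-negation elimination, which is not intuitionistically valid.
A Kripke countermodel: worlds s0, s1; order generated by s0 <= s1; atoms true at each world — s0:{}; s1:{p1}.
s0 ||-/- ~~p1 -> p1: already at s0 itself, s0 ||- ~~p1 but s0 ||-/- p1.
s0 lacks atom p1, so s0 ||-/- p1.
So the root s0 does not force the formula.

No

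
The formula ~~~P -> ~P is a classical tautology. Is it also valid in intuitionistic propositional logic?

This is triple-negation reduction, which is intuitionistically derivable.
Assume ~~~P and suppose P. Then ~~P (double-negation introduction), contradicting ~~~P. So ~P.

Yes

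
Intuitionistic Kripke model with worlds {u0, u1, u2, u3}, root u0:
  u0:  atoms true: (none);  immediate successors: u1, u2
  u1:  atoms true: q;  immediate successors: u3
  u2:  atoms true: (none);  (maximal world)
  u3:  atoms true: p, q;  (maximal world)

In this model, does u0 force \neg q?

No

u0 \nVdash \neg q since u1 is accessible from u0 and u1 \Vdash q.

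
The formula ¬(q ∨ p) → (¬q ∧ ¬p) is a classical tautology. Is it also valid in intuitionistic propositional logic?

Yes

This is a constructively valid De Morgan direction (negated disjunction to conjunction of negations), which is intuitionistically derivable.
From ¬(q ∨ p): if q held then q ∨ p would, contradiction — so ¬q; similarly ¬p.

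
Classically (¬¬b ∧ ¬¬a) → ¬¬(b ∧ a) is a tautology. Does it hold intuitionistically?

Yes

This is the distribution of double negation over conjunction, which is intuitionistically derivable.
Assume ¬¬b, ¬¬a, and ¬(b ∧ a). From b we'd get ¬a (since b ∧ a is refuted), contradicting ¬¬a; so ¬b, contradicting ¬¬b.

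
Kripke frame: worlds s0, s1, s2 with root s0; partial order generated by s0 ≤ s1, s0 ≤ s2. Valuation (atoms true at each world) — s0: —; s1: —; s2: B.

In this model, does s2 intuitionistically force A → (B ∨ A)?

s2 ⊩ A → (B ∨ A) vacuously: no world accessible from s2 forces the antecedent A.

Yes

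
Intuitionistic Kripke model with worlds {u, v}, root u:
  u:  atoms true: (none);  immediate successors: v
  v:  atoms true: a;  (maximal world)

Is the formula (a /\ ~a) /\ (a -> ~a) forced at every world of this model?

Not every world: u ||-/- (a /\ ~a) /\ (a -> ~a).
u ||-/- (a /\ ~a) /\ (a -> ~a) since u fails a /\ ~a.

No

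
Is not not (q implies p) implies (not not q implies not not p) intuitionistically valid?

This is the distribution of double negation over implication, which is intuitionistically derivable.
Assume not not (q implies p) and not not q; suppose not p. Then q implies p would give not q (by contraposition), contradicting not not q; so not (q implies p), contradicting not not (q implies p). Hence not not p.

Yes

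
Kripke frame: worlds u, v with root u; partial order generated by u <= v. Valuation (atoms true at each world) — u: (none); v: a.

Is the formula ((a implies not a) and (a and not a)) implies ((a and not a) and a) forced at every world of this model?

Yes

u forces ((a implies not a) and (a and not a)) implies ((a and not a) and a) vacuously: no world accessible from u forces the antecedent (a implies not a) and (a and not a).
Since the root u forces ((a implies not a) and (a and not a)) implies ((a and not a) and a) and forcing is persistent (monotone upward), every world forces it.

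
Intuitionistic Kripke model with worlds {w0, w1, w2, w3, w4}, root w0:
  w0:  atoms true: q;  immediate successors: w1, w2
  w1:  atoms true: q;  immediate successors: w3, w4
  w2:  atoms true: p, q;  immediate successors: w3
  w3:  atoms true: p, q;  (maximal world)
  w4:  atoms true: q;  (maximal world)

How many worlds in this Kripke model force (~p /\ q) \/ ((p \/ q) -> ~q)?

w0: does not force it — w0 ||-/- (~p /\ q) \/ ((p \/ q) -> ~q): neither disjunct is forced at w0.
w1: does not force it.
w2: does not force it.
w3: does not force it.
w4: forces it.
Worlds forcing the formula: {w4}.

1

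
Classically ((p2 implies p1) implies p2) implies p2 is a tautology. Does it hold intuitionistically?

No

This is Peirce's law, which is not intuitionistically valid.
A Kripke countermodel: worlds s0, s1; order generated by s0 <= s1; atoms true at each world — s0:{}; s1:{p2}.
s0 does not force ((p2 implies p1) implies p2) implies p2: already at s0 itself, s0 forces (p2 implies p1) implies p2 but s0 does not force p2.
s0 lacks atom p2, so s0 does not force p2.
So the root s0 does not force the formula.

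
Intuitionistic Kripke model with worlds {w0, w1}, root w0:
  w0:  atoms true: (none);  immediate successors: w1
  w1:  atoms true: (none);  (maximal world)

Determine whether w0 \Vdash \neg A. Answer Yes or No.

Yes

w0 \Vdash \neg A: no world accessible from w0 forces A.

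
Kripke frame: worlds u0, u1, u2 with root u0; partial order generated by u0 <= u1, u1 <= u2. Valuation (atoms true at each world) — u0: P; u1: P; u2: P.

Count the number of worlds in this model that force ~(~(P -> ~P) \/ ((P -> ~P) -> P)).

0

u0: does not force it — u0 ||-/- ~(~(P -> ~P) \/ ((P -> ~P) -> P)) since u0 is accessible from u0 and u0 ||- ~(P -> ~P) \/ ((P -> ~P) -> P).
u1: does not force it — u1 ||-/- ~(~(P -> ~P) \/ ((P -> ~P) -> P)) since u1 is accessible from u1 and u1 ||- ~(P -> ~P) \/ ((P -> ~P) -> P).
u2: does not force it.
Worlds forcing the formula: { }.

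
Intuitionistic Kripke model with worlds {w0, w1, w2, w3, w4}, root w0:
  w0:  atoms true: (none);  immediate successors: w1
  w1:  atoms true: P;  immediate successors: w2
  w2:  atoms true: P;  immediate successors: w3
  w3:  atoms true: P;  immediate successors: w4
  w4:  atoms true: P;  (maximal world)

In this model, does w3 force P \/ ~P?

Yes

w3 ||- P \/ ~P via the disjunct P.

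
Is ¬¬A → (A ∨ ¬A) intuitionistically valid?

No

This is a variant of double-negation elimination (deriving excluded middle from double negation), which is not intuitionistically valid.
A Kripke countermodel: worlds u, v; order generated by u ≤ v; atoms true at each world — u:{}; v:{A}.
u ⊮ ¬¬A → (A ∨ ¬A): already at u itself, u ⊩ ¬¬A but u ⊮ A ∨ ¬A.
u ⊮ A ∨ ¬A: neither disjunct is forced at u.
u lacks atom A, so u ⊮ A.
So the root u does not force the formula.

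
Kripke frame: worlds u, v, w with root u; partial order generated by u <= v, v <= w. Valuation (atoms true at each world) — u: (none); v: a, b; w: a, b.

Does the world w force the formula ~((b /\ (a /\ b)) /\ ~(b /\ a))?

Yes

w ||- ~((b /\ (a /\ b)) /\ ~(b /\ a)): no world accessible from w forces (b /\ (a /\ b)) /\ ~(b /\ a).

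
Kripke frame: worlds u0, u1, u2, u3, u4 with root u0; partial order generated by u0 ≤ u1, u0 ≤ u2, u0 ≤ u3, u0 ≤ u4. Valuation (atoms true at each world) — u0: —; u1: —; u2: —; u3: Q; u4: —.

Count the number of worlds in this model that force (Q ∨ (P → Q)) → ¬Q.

3

u0: does not force it — u0 ⊮ (Q ∨ (P → Q)) → ¬Q: already at u0 itself, u0 ⊩ Q ∨ (P → Q) but u0 ⊮ ¬Q.
u1: forces it.
u2: forces it.
u3: does not force it — u3 ⊮ (Q ∨ (P → Q)) → ¬Q: already at u3 itself, u3 ⊩ Q ∨ (P → Q) but u3 ⊮ ¬Q.
u4: forces it.
Worlds forcing the formula: {u1, u2, u4}.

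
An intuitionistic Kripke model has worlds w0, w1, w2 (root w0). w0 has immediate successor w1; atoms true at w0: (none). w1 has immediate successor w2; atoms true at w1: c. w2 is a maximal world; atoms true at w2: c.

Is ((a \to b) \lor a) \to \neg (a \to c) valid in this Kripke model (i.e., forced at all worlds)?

No

Not every world: w0 \nVdash ((a \to b) \lor a) \to \neg (a \to c).
w0 \nVdash ((a \to b) \lor a) \to \neg (a \to c): already at w0 itself, w0 \Vdash (a \to b) \lor a but w0 \nVdash \neg (a \to c).
w0 \nVdash \neg (a \to c) since w0 is accessible from w0 and w0 \Vdash a \to c.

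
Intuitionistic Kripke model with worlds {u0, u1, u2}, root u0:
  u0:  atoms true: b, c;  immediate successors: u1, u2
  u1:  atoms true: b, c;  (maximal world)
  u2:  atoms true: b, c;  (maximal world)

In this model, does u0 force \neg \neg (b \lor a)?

u0 \Vdash \neg \neg (b \lor a): no world accessible from u0 forces \neg (b \lor a).

Yes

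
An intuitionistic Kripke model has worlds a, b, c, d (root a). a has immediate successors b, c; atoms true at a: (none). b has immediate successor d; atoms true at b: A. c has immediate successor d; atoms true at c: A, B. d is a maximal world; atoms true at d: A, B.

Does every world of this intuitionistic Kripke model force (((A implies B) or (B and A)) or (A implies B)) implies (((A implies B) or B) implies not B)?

Not every world: a does not force (((A implies B) or (B and A)) or (A implies B)) implies (((A implies B) or B) implies not B).
a does not force (((A implies B) or (B and A)) or (A implies B)) implies (((A implies B) or B) implies not B): at the accessible world c, c forces ((A implies B) or (B and A)) or (A implies B) but c does not force ((A implies B) or B) implies not B.
c does not force ((A implies B) or B) implies not B: already at c itself, c forces (A implies B) or B but c does not force not B.
c does not force not B since c is accessible from c and c forces B.

No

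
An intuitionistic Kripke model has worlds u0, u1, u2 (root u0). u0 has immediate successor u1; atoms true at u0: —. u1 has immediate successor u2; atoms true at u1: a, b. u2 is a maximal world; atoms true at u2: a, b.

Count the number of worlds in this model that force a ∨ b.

2

u0: does not force it — u0 ⊮ a ∨ b: neither disjunct is forced at u0.
u1: forces it.
u2: forces it.
Worlds forcing the formula: {u1, u2}.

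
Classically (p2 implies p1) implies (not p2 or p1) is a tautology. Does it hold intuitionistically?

This is the material-implication-as-disjunction principle, which is not intuitionistically valid.
A Kripke countermodel: worlds a, b; order generated by a <= b; atoms true at each world — a:{}; b:{p1,p2}.
a does not force (p2 implies p1) implies (not p2 or p1): already at a itself, a forces p2 implies p1 but a does not force not p2 or p1.
a does not force not p2 or p1: neither disjunct is forced at a.
a does not force not p2 since b is accessible from a and b forces p2.
So the root a does not force the formula.

No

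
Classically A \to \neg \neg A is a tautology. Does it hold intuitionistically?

Yes

This is double-negation introduction, which is intuitionistically derivable.
If a world forces A then every accessible world forces A (persistence), so none forces \neg A; hence \neg \neg A.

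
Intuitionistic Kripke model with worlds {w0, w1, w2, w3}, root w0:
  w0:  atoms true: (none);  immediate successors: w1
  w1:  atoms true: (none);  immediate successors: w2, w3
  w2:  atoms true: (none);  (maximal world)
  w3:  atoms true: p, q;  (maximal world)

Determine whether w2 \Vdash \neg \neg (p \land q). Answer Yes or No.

No

w2 \nVdash \neg \neg (p \land q) since w2 is accessible from w2 and w2 \Vdash \neg (p \land q).
w2 \Vdash \neg (p \land q): no world accessible from w2 forces p \land q.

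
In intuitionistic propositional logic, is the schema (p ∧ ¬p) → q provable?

This is an instance of ex falso quodlibet, which is intuitionistically derivable.
No world can force both p and ¬p, so the antecedent p ∧ ¬p is never forced and the implication holds vacuously at every world.

Yes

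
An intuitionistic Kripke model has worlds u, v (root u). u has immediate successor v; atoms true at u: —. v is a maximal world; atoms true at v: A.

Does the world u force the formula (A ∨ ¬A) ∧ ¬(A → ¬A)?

u ⊮ (A ∨ ¬A) ∧ ¬(A → ¬A) since u fails A ∨ ¬A.

No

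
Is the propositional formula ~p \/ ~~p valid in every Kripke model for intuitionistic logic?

This is the weak law of excluded middle, which is not intuitionistically valid.
A Kripke countermodel: worlds w0, w1, w2; order generated by w0 <= w1, w0 <= w2; atoms true at each world — w0:{}; w1:{p}; w2:{}.
w0 ||-/- ~p \/ ~~p: neither disjunct is forced at w0.
w0 ||-/- ~p since w1 is accessible from w0 and w1 ||- p.
So the root w0 does not force the formula.

No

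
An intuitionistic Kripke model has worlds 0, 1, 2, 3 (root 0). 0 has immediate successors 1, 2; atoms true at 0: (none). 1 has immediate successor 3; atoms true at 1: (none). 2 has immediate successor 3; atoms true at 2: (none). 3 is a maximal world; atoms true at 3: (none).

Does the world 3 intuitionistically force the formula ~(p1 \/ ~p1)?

3 ||-/- ~(p1 \/ ~p1) since 3 is accessible from 3 and 3 ||- p1 \/ ~p1.
3 ||- p1 \/ ~p1 via the disjunct ~p1.

No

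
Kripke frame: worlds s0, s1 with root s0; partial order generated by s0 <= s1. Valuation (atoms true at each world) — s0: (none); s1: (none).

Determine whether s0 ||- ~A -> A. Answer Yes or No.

No

s0 ||-/- ~A -> A: already at s0 itself, s0 ||- ~A but s0 ||-/- A.
s0 lacks atom A, so s0 ||-/- A.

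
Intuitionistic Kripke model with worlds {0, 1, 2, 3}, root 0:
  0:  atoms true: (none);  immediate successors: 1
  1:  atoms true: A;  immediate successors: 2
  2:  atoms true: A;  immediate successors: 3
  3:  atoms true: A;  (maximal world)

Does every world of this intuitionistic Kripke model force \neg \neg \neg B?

Yes

0 \Vdash \neg \neg \neg B: no world accessible from 0 forces \neg \neg B.
Since the root 0 forces \neg \neg \neg B and forcing is persistent (monotone upward), every world forces it.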